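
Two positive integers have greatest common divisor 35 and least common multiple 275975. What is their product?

For any two positive integers, gcd × lcm = product = 35 × 275975 = 9659125.

9659125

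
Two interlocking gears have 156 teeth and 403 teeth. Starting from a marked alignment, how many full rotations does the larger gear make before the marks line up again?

All finish a whole number of cycles simultaneously at t = LCM of the periods.
156 = 2^2 × 3 × 13
403 = 13 × 31
LCM(156, 403) = 2^2 × 3 × 13 × 31 = 4836.
Rotations for period 403: 4836 / 403 = 12.

12 rotations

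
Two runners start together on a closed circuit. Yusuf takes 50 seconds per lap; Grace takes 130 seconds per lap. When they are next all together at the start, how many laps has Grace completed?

All finish a whole number of cycles simultaneously at t = LCM of the periods.
50 = 2 × 5^2
130 = 2 × 5 × 13
LCM(50, 130) = 2 × 5^2 × 13 = 650.
Laps for period 130: 650 / 130 = 5.

5 laps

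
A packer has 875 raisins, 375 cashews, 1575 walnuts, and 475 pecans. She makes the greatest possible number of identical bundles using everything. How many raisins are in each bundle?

Number of bundles = gcd(875, 375, 1575, 475).
875 = 5^3 × 7
375 = 3 × 5^3
1575 = 3^2 × 5^2 × 7
475 = 5^2 × 19
gcd(875, 375, 1575, 475) = 5^2 = 25.
raisins per bundle = 875 / 25 = 35.

35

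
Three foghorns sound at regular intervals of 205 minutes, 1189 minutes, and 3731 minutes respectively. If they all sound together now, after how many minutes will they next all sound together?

They coincide at every common multiple of the periods; the first is the LCM.
205 = 5 × 41
1189 = 29 × 41
3731 = 7 × 13 × 41
LCM(205, 1189, 3731) = 5 × 7 × 13 × 29 × 41 = 540995.

540995 minutes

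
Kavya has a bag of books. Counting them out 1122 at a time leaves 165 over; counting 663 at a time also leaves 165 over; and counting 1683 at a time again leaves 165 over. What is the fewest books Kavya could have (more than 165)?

N − 165 must be a common multiple of 1122, 663, and 1683.
1122 = 2 × 3 × 11 × 17
663 = 3 × 13 × 17
1683 = 3^2 × 11 × 17
LCM(1122, 663, 1683) = 2 × 3^2 × 11 × 13 × 17 = 43758.
Smallest N > 165 is LCM + 165 = 43758 + 165 = 43923.

43923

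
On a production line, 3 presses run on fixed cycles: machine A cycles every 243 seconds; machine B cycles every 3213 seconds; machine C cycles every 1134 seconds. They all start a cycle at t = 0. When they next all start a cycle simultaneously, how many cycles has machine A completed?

238 cycles

The first common completion time is the LCM of the periods.
243 = 3^5
3213 = 3^3 × 7 × 17
1134 = 2 × 3^4 × 7
LCM(243, 3213, 1134) = 2 × 3^5 × 7 × 17 = 57834.
Cycles for period 243: 57834 / 243 = 238.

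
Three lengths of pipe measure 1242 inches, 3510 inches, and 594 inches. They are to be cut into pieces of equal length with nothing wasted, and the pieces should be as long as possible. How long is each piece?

Each piece length must divide every original length, so the longest possible is gcd(1242, 3510, 594).
1242 = 2 × 3^3 × 23
3510 = 2 × 3^3 × 5 × 13
594 = 2 × 3^3 × 11
gcd(1242, 3510, 594) = 2 × 3^3 = 54.

54 inches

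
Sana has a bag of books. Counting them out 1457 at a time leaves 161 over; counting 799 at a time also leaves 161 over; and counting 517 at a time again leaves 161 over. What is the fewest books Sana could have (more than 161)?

N − 161 must be a common multiple of 1457, 799, and 517.
1457 = 31 × 47
799 = 17 × 47
517 = 11 × 47
LCM(1457, 799, 517) = 11 × 17 × 31 × 47 = 272459.
Smallest N > 161 is LCM + 161 = 272459 + 161 = 272620.

272620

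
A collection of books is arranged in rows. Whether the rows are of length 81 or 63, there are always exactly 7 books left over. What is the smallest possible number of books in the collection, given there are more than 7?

574

N − 7 must be a common multiple of 81 and 63.
81 = 3^4
63 = 3^2 × 7
LCM(81, 63) = 3^4 × 7 = 567.
Smallest N > 7 is LCM + 7 = 567 + 7 = 574.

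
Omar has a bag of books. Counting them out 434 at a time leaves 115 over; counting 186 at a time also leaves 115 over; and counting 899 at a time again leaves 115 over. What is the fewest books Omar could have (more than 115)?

37873

N − 115 must be a common multiple of 434, 186, and 899.
434 = 2 × 7 × 31
186 = 2 × 3 × 31
899 = 29 × 31
LCM(434, 186, 899) = 2 × 3 × 7 × 29 × 31 = 37758.
Smallest N > 115 is LCM + 115 = 37758 + 115 = 37873.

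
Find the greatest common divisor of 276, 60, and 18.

276 = 2^2 × 3 × 23
60 = 2^2 × 3 × 5
18 = 2 × 3^2
gcd(276, 60, 18) = 2 × 3 = 6.

6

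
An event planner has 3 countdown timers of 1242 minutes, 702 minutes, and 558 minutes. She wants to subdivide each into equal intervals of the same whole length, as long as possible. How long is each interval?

The interval must divide each timer length; the longest such is the gcd.
1242 = 2 × 3^3 × 23
702 = 2 × 3^3 × 13
558 = 2 × 3^2 × 31
gcd(1242, 702, 558) = 2 × 3^2 = 18.

18 minutes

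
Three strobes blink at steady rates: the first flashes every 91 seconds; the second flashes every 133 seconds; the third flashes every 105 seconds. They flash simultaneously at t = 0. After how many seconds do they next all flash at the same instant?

The first simultaneous occurrence is after LCM of the individual periods.
91 = 7 × 13
133 = 7 × 19
105 = 3 × 5 × 7
LCM(91, 133, 105) = 3 × 5 × 7 × 13 × 19 = 25935.

25935 seconds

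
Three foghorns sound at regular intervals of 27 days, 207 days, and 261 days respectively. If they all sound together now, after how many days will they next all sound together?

18009 days

We need the least common multiple of the intervals.
27 = 3^3
207 = 3^2 × 23
261 = 3^2 × 29
LCM(27, 207, 261) = 3^3 × 23 × 29 = 18009.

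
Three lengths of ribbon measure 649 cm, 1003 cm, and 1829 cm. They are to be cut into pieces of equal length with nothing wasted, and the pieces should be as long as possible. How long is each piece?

59 cm

The greatest length dividing all of 649, 1003, and 1829 is their gcd.
649 = 11 × 59
1003 = 17 × 59
1829 = 31 × 59
gcd(649, 1003, 1829) = 59.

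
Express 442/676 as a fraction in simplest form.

442 = 2 × 13 × 17
676 = 2^2 × 13^2
gcd(442, 676) = 2 × 13 = 26.
Divide numerator and denominator by 26: 442/676 = 17/26.

17/26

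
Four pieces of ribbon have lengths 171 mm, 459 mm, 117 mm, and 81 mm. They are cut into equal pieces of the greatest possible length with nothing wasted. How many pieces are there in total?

Piece length = gcd(171, 459, 117, 81).
171 = 3^2 × 19
459 = 3^3 × 17
117 = 3^2 × 13
81 = 3^4
gcd(171, 459, 117, 81) = 3^2 = 9.
Total pieces = 171/9 + 459/9 + 117/9 + 81/9 = 19 + 51 + 13 + 9 = 92.

92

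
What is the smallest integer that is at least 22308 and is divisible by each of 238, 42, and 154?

23562

The integer must be a common multiple of 238, 42, and 154, so a multiple of their LCM.
238 = 2 × 7 × 17
42 = 2 × 3 × 7
154 = 2 × 7 × 11
LCM(238, 42, 154) = 2 × 3 × 7 × 11 × 17 = 7854.
Smallest multiple of 7854 that is ≥ 22308: ⌈22308/7854⌉ × 7854 = 3 × 7854 = 23562.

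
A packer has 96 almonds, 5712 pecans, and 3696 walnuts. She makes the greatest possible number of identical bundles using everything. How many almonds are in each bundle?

2

Number of bundles = gcd(96, 5712, 3696).
96 = 2^5 × 3
5712 = 2^4 × 3 × 7 × 17
3696 = 2^4 × 3 × 7 × 11
gcd(96, 5712, 3696) = 2^4 × 3 = 48.
almonds per bundle = 96 / 48 = 2.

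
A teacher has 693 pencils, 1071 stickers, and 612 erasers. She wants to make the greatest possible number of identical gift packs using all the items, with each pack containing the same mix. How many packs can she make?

The pack count must divide each quantity, so the greatest is gcd(693, 1071, 612).
693 = 3^2 × 7 × 11
1071 = 3^2 × 7 × 17
612 = 2^2 × 3^2 × 17
gcd(693, 1071, 612) = 3^2 = 9.

9 packs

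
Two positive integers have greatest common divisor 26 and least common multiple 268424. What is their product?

6979024

For any two positive integers, gcd × lcm = product = 26 × 268424 = 6979024.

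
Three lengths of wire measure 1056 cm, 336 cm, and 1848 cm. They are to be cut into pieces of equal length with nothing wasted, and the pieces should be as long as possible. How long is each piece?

The greatest length dividing all of 1056, 336, and 1848 is their gcd.
1056 = 2^5 × 3 × 11
336 = 2^4 × 3 × 7
1848 = 2^3 × 3 × 7 × 11
gcd(1056, 336, 1848) = 2^3 × 3 = 24.

24 cm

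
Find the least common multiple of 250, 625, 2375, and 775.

250 = 2 × 5^3
625 = 5^4
2375 = 5^3 × 19
775 = 5^2 × 31
LCM(250, 625, 2375, 775) = 2 × 5^4 × 19 × 31 = 736250.

736250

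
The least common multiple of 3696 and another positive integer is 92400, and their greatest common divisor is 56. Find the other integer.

gcd × lcm = product of the two integers, so the other integer is (56 × 92400) / 3696 = 1400.

1400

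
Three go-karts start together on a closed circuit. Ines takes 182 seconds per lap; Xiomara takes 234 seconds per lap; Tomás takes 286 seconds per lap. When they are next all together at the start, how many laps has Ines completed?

The first common completion time is the LCM of the periods.
182 = 2 × 7 × 13
234 = 2 × 3^2 × 13
286 = 2 × 11 × 13
LCM(182, 234, 286) = 2 × 3^2 × 7 × 11 × 13 = 18018.
Laps for period 182: 18018 / 182 = 99.

99 laps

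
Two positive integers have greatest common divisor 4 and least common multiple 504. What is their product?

2016

For any two positive integers, gcd × lcm = product = 4 × 504 = 2016.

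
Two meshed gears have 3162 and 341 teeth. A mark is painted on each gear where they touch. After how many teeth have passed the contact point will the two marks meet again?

34782 teeth

We need the least common multiple of the intervals.
3162 = 2 × 3 × 17 × 31
341 = 11 × 31
LCM(3162, 341) = 2 × 3 × 11 × 17 × 31 = 34782.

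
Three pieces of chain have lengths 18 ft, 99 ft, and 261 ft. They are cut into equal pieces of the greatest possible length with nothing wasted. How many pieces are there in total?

Piece length = gcd(18, 99, 261).
18 = 2 × 3^2
99 = 3^2 × 11
261 = 3^2 × 29
gcd(18, 99, 261) = 3^2 = 9.
Total pieces = 18/9 + 99/9 + 261/9 = 2 + 11 + 29 = 42.

42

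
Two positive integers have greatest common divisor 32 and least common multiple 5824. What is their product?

186368

For any two positive integers, gcd × lcm = product = 32 × 5824 = 186368.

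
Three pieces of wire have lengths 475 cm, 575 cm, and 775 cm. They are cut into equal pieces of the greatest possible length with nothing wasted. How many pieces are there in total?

Piece length = gcd(475, 575, 775).
475 = 5^2 × 19
575 = 5^2 × 23
775 = 5^2 × 31
gcd(475, 575, 775) = 5^2 = 25.
Total pieces = 475/25 + 575/25 + 775/25 = 19 + 23 + 31 = 73.

73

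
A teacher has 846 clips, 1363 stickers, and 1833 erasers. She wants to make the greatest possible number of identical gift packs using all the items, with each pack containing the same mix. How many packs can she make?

47 packs

The pack count must divide each quantity, so the greatest is gcd(846, 1363, 1833).
846 = 2 × 3^2 × 47
1363 = 29 × 47
1833 = 3 × 13 × 47
gcd(846, 1363, 1833) = 47.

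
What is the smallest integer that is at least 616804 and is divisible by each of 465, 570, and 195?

689130

The integer must be a common multiple of 465, 570, and 195, so a multiple of their LCM.
465 = 3 × 5 × 31
570 = 2 × 3 × 5 × 19
195 = 3 × 5 × 13
LCM(465, 570, 195) = 2 × 3 × 5 × 13 × 19 × 31 = 229710.
Smallest multiple of 229710 that is ≥ 616804: ⌈616804/229710⌉ × 229710 = 3 × 229710 = 689130.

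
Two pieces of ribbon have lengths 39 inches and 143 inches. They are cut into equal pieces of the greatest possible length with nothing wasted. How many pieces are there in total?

14

Piece length = gcd(39, 143).
39 = 3 × 13
143 = 11 × 13
gcd(39, 143) = 13.
Total pieces = 39/13 + 143/13 = 3 + 11 = 14.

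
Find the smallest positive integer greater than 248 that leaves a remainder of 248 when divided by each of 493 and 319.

N − 248 must be a common multiple of 493 and 319.
493 = 17 × 29
319 = 11 × 29
LCM(493, 319) = 11 × 17 × 29 = 5423.
Smallest N > 248 is LCM + 248 = 5423 + 248 = 5671.

5671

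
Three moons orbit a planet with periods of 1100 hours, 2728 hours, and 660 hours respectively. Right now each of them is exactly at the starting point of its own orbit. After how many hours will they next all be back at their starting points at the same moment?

204600 hours

The first simultaneous occurrence is after LCM of the individual periods.
1100 = 2^2 × 5^2 × 11
2728 = 2^3 × 11 × 31
660 = 2^2 × 3 × 5 × 11
LCM(1100, 2728, 660) = 2^3 × 3 × 5^2 × 11 × 31 = 204600.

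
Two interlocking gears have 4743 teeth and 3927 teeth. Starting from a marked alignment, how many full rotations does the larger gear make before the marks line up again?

77 rotations

The first common completion time is the LCM of the periods.
4743 = 3^2 × 17 × 31
3927 = 3 × 7 × 11 × 17
LCM(4743, 3927) = 3^2 × 7 × 11 × 17 × 31 = 365211.
Rotations for period 4743: 365211 / 4743 = 77.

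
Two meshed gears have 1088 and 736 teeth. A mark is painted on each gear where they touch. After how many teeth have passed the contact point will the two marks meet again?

25024 teeth

We need the least common multiple of the intervals.
1088 = 2^6 × 17
736 = 2^5 × 23
LCM(1088, 736) = 2^6 × 17 × 23 = 25024.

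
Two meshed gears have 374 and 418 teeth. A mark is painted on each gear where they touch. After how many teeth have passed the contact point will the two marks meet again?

7106 teeth

We need the least common multiple of the intervals.
374 = 2 × 11 × 17
418 = 2 × 11 × 19
LCM(374, 418) = 2 × 11 × 17 × 19 = 7106.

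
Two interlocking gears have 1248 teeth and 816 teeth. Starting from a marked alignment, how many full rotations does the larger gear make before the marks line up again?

The first common completion time is the LCM of the periods.
1248 = 2^5 × 3 × 13
816 = 2^4 × 3 × 17
LCM(1248, 816) = 2^5 × 3 × 13 × 17 = 21216.
Rotations for period 1248: 21216 / 1248 = 17.

17 rotations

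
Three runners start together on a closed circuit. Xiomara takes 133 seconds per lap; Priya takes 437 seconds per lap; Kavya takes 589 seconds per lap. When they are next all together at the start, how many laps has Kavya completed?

The first common completion time is the LCM of the periods.
133 = 7 × 19
437 = 19 × 23
589 = 19 × 31
LCM(133, 437, 589) = 7 × 19 × 23 × 31 = 94829.
Laps for period 589: 94829 / 589 = 161.

161 laps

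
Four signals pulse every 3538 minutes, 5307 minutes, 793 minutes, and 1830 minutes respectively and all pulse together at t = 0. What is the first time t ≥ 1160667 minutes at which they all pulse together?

Joint pulses occur at multiples of LCM(3538, 5307, 793, 1830).
3538 = 2 × 29 × 61
5307 = 3 × 29 × 61
793 = 13 × 61
1830 = 2 × 3 × 5 × 61
LCM(3538, 5307, 793, 1830) = 2 × 3 × 5 × 13 × 29 × 61 = 689910.
Smallest multiple of 689910 that is ≥ 1160667: ⌈1160667/689910⌉ × 689910 = 2 × 689910 = 1379820.

1379820 minutes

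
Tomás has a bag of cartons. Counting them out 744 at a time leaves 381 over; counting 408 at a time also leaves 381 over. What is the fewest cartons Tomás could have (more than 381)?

N − 381 must be a common multiple of 744 and 408.
744 = 2^3 × 3 × 31
408 = 2^3 × 3 × 17
LCM(744, 408) = 2^3 × 3 × 17 × 31 = 12648.
Smallest N > 381 is LCM + 381 = 12648 + 381 = 13029.

13029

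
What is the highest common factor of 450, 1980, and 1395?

450 = 2 × 3^2 × 5^2
1980 = 2^2 × 3^2 × 5 × 11
1395 = 3^2 × 5 × 31
gcd(450, 1980, 1395) = 3^2 × 5 = 45.

45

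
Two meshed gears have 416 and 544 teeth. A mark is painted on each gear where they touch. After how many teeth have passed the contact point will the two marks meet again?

The first simultaneous occurrence is after LCM of the individual periods.
416 = 2^5 × 13
544 = 2^5 × 17
LCM(416, 544) = 2^5 × 13 × 17 = 7072.

7072 teeth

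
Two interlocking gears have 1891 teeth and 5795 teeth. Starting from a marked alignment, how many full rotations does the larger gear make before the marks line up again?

The first common completion time is the LCM of the periods.
1891 = 31 × 61
5795 = 5 × 19 × 61
LCM(1891, 5795) = 5 × 19 × 31 × 61 = 179645.
Rotations for period 5795: 179645 / 5795 = 31.

31 rotations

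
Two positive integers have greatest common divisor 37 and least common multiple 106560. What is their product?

3942720

For any two positive integers, gcd × lcm = product = 37 × 106560 = 3942720.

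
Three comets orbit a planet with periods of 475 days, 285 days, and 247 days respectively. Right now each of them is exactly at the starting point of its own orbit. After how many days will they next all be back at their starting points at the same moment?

We need the least common multiple of the intervals.
475 = 5^2 × 19
285 = 3 × 5 × 19
247 = 13 × 19
LCM(475, 285, 247) = 3 × 5^2 × 13 × 19 = 18525.

18525 days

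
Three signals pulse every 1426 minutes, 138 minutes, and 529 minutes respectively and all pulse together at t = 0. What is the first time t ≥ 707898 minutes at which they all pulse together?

787152 minutes

Joint pulses occur at multiples of LCM(1426, 138, 529).
1426 = 2 × 23 × 31
138 = 2 × 3 × 23
529 = 23^2
LCM(1426, 138, 529) = 2 × 3 × 23^2 × 31 = 98394.
Smallest multiple of 98394 that is ≥ 707898: ⌈707898/98394⌉ × 98394 = 8 × 98394 = 787152.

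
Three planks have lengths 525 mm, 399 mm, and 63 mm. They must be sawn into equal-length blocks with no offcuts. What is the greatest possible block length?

This is the greatest common divisor of 525, 399, and 63.
525 = 3 × 5^2 × 7
399 = 3 × 7 × 19
63 = 3^2 × 7
gcd(525, 399, 63) = 3 × 7 = 21.

21 mm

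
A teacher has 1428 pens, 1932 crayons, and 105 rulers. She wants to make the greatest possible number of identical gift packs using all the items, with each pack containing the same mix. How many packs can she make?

21 packs

The pack count must divide each quantity, so the greatest is gcd(1428, 1932, 105).
1428 = 2^2 × 3 × 7 × 17
1932 = 2^2 × 3 × 7 × 23
105 = 3 × 5 × 7
gcd(1428, 1932, 105) = 3 × 7 = 21.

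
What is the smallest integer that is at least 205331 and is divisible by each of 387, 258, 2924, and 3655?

The integer must be a common multiple of 387, 258, 2924, and 3655, so a multiple of their LCM.
387 = 3^2 × 43
258 = 2 × 3 × 43
2924 = 2^2 × 17 × 43
3655 = 5 × 17 × 43
LCM(387, 258, 2924, 3655) = 2^2 × 3^2 × 5 × 17 × 43 = 131580.
Smallest multiple of 131580 that is ≥ 205331: ⌈205331/131580⌉ × 131580 = 2 × 131580 = 263160.

263160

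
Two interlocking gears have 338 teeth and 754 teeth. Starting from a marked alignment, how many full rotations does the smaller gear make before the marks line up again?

All finish a whole number of cycles simultaneously at t = LCM of the periods.
338 = 2 × 13^2
754 = 2 × 13 × 29
LCM(338, 754) = 2 × 13^2 × 29 = 9802.
Rotations for period 338: 9802 / 338 = 29.

29 rotations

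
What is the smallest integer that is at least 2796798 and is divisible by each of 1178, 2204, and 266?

The integer must be a common multiple of 1178, 2204, and 266, so a multiple of their LCM.
1178 = 2 × 19 × 31
2204 = 2^2 × 19 × 29
266 = 2 × 7 × 19
LCM(1178, 2204, 266) = 2^2 × 7 × 19 × 29 × 31 = 478268.
Smallest multiple of 478268 that is ≥ 2796798: ⌈2796798/478268⌉ × 478268 = 6 × 478268 = 2869608.

2869608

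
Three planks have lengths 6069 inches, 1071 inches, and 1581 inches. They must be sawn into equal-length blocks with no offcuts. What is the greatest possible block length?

51 inches

This is the greatest common divisor of 6069, 1071, and 1581.
6069 = 3 × 7 × 17^2
1071 = 3^2 × 7 × 17
1581 = 3 × 17 × 31
gcd(6069, 1071, 1581) = 3 × 17 = 51.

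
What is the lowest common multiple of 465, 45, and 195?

465 = 3 × 5 × 31
45 = 3^2 × 5
195 = 3 × 5 × 13
LCM(465, 45, 195) = 3^2 × 5 × 13 × 31 = 18135.

18135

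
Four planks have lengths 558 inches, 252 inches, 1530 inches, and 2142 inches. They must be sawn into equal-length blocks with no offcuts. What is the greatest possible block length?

The block length must divide every plank, so the greatest is gcd(558, 252, 1530, 2142).
558 = 2 × 3^2 × 31
252 = 2^2 × 3^2 × 7
1530 = 2 × 3^2 × 5 × 17
2142 = 2 × 3^2 × 7 × 17
gcd(558, 252, 1530, 2142) = 2 × 3^2 = 18.

18 inches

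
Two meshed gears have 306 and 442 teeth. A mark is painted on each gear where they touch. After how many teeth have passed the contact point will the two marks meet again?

We need the least common multiple of the intervals.
306 = 2 × 3^2 × 17
442 = 2 × 13 × 17
LCM(306, 442) = 2 × 3^2 × 13 × 17 = 3978.

3978 teeth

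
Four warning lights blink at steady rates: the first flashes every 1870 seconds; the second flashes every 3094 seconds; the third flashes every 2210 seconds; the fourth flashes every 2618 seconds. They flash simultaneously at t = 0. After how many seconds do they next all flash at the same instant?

They coincide at every common multiple of the periods; the first is the LCM.
1870 = 2 × 5 × 11 × 17
3094 = 2 × 7 × 13 × 17
2210 = 2 × 5 × 13 × 17
2618 = 2 × 7 × 11 × 17
LCM(1870, 3094, 2210, 2618) = 2 × 5 × 7 × 11 × 13 × 17 = 170170.

170170 seconds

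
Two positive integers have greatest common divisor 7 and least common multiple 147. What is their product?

For any two positive integers, gcd × lcm = product = 7 × 147 = 1029.

1029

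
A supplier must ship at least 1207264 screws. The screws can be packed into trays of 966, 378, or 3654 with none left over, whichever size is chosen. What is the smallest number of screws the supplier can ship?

The number of screws must be a common multiple of 966, 378, and 3654, so a multiple of their LCM.
966 = 2 × 3 × 7 × 23
378 = 2 × 3^3 × 7
3654 = 2 × 3^2 × 7 × 29
LCM(966, 378, 3654) = 2 × 3^3 × 7 × 23 × 29 = 252126.
Smallest multiple of 252126 that is ≥ 1207264: ⌈1207264/252126⌉ × 252126 = 5 × 252126 = 1260630.

1260630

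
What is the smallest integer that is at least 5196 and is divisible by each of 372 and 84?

5208

The integer must be a common multiple of 372 and 84, so a multiple of their LCM.
372 = 2^2 × 3 × 31
84 = 2^2 × 3 × 7
LCM(372, 84) = 2^2 × 3 × 7 × 31 = 2604.
Smallest multiple of 2604 that is ≥ 5196: ⌈5196/2604⌉ × 2604 = 2 × 2604 = 5208.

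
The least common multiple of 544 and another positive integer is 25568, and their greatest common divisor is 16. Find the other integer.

752

gcd × lcm = product of the two integers, so the other integer is (16 × 25568) / 544 = 752.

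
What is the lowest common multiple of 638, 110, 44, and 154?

44660

638 = 2 × 11 × 29
110 = 2 × 5 × 11
44 = 2^2 × 11
154 = 2 × 7 × 11
LCM(638, 110, 44, 154) = 2^2 × 5 × 7 × 11 × 29 = 44660.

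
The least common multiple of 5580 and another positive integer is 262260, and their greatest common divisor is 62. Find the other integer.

gcd × lcm = product of the two integers, so the other integer is (62 × 262260) / 5580 = 2914.

2914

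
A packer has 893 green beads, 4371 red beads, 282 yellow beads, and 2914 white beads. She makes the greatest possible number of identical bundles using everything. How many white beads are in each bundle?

62

Number of bundles = gcd(893, 4371, 282, 2914).
893 = 19 × 47
4371 = 3 × 31 × 47
282 = 2 × 3 × 47
2914 = 2 × 31 × 47
gcd(893, 4371, 282, 2914) = 47.
white beads per bundle = 2914 / 47 = 62.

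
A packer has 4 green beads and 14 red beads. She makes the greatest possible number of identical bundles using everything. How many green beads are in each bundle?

2

Number of bundles = gcd(4, 14).
4 = 2^2
14 = 2 × 7
gcd(4, 14) = 2.
green beads per bundle = 4 / 2 = 2.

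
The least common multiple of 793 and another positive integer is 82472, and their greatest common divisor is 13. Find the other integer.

1352

gcd × lcm = product of the two integers, so the other integer is (13 × 82472) / 793 = 1352.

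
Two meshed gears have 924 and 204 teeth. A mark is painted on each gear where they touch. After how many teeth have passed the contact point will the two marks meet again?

15708 teeth

They coincide at every common multiple of the periods; the first is the LCM.
924 = 2^2 × 3 × 7 × 11
204 = 2^2 × 3 × 17
LCM(924, 204) = 2^2 × 3 × 7 × 11 × 17 = 15708.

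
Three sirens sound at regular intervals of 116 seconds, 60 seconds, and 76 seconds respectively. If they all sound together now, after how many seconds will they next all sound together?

They coincide at every common multiple of the periods; the first is the LCM.
116 = 2^2 × 29
60 = 2^2 × 3 × 5
76 = 2^2 × 19
LCM(116, 60, 76) = 2^2 × 3 × 5 × 19 × 29 = 33060.

33060 seconds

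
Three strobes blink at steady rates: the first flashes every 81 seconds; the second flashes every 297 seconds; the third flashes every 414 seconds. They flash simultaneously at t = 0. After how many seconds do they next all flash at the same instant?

40986 seconds

The first simultaneous occurrence is after LCM of the individual periods.
81 = 3^4
297 = 3^3 × 11
414 = 2 × 3^2 × 23
LCM(81, 297, 414) = 2 × 3^4 × 11 × 23 = 40986.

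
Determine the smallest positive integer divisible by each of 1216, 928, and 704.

387904

1216 = 2^6 × 19
928 = 2^5 × 29
704 = 2^6 × 11
LCM(1216, 928, 704) = 2^6 × 11 × 19 × 29 = 387904.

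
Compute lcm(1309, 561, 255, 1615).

1309 = 7 × 11 × 17
561 = 3 × 11 × 17
255 = 3 × 5 × 17
1615 = 5 × 17 × 19
LCM(1309, 561, 255, 1615) = 3 × 5 × 7 × 11 × 17 × 19 = 373065.

373065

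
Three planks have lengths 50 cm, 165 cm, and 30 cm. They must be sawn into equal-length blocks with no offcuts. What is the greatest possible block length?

5 cm

The block length must divide every plank, so the greatest is gcd(50, 165, 30).
50 = 2 × 5^2
165 = 3 × 5 × 11
30 = 2 × 3 × 5
gcd(50, 165, 30) = 5.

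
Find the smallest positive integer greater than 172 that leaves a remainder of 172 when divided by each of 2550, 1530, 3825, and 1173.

N − 172 must be a common multiple of 2550, 1530, 3825, and 1173.
2550 = 2 × 3 × 5^2 × 17
1530 = 2 × 3^2 × 5 × 17
3825 = 3^2 × 5^2 × 17
1173 = 3 × 17 × 23
LCM(2550, 1530, 3825, 1173) = 2 × 3^2 × 5^2 × 17 × 23 = 175950.
Smallest N > 172 is LCM + 172 = 175950 + 172 = 176122.

176122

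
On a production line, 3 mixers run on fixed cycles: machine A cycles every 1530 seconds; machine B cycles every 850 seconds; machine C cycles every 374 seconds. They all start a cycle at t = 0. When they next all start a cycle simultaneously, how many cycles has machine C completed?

All finish a whole number of cycles simultaneously at t = LCM of the periods.
1530 = 2 × 3^2 × 5 × 17
850 = 2 × 5^2 × 17
374 = 2 × 11 × 17
LCM(1530, 850, 374) = 2 × 3^2 × 5^2 × 11 × 17 = 84150.
Cycles for period 374: 84150 / 374 = 225.

225 cycles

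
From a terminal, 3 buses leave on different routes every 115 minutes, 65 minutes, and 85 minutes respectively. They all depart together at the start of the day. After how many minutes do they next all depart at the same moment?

25415 minutes

The first simultaneous occurrence is after LCM of the individual periods.
115 = 5 × 23
65 = 5 × 13
85 = 5 × 17
LCM(115, 65, 85) = 5 × 13 × 17 × 23 = 25415.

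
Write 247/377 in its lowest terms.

19/29

247 = 13 × 19
377 = 13 × 29
gcd(247, 377) = 13.
Divide numerator and denominator by 13: 247/377 = 19/29.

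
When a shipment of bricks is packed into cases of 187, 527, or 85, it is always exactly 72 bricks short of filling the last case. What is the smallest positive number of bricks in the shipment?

Being 72 short of a full case of size k means N ≡ −72 (mod k), i.e. N + 72 is a multiple of each size.
187 = 11 × 17
527 = 17 × 31
85 = 5 × 17
LCM(187, 527, 85) = 5 × 11 × 17 × 31 = 28985.
Smallest positive N is 28985 − 72 = 28913.

28913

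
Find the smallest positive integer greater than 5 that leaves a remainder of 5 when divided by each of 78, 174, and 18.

6791

N − 5 must be a common multiple of 78, 174, and 18.
78 = 2 × 3 × 13
174 = 2 × 3 × 29
18 = 2 × 3^2
LCM(78, 174, 18) = 2 × 3^2 × 13 × 29 = 6786.
Smallest N > 5 is LCM + 5 = 6786 + 5 = 6791.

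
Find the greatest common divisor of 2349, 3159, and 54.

2349 = 3^4 × 29
3159 = 3^5 × 13
54 = 2 × 3^3
gcd(2349, 3159, 54) = 3^3 = 27.

27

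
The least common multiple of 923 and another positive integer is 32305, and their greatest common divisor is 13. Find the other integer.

gcd × lcm = product of the two integers, so the other integer is (13 × 32305) / 923 = 455.

455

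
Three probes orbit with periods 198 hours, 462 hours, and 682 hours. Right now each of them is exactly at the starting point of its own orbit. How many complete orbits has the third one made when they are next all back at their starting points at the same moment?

63 orbits

All finish a whole number of cycles simultaneously at t = LCM of the periods.
198 = 2 × 3^2 × 11
462 = 2 × 3 × 7 × 11
682 = 2 × 11 × 31
LCM(198, 462, 682) = 2 × 3^2 × 7 × 11 × 31 = 42966.
Orbits for period 682: 42966 / 682 = 63.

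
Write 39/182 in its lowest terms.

3/14

39 = 3 × 13
182 = 2 × 7 × 13
gcd(39, 182) = 13.
Divide numerator and denominator by 13: 39/182 = 3/14.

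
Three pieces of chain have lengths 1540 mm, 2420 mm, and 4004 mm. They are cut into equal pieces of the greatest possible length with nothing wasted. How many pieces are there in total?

Piece length = gcd(1540, 2420, 4004).
1540 = 2^2 × 5 × 7 × 11
2420 = 2^2 × 5 × 11^2
4004 = 2^2 × 7 × 11 × 13
gcd(1540, 2420, 4004) = 2^2 × 11 = 44.
Total pieces = 1540/44 + 2420/44 + 4004/44 = 35 + 55 + 91 = 181.

181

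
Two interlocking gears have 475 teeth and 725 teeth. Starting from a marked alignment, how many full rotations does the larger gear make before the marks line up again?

They are all back at their starting positions together after one LCM of the periods.
475 = 5^2 × 19
725 = 5^2 × 29
LCM(475, 725) = 5^2 × 19 × 29 = 13775.
Rotations for period 725: 13775 / 725 = 19.

19 rotations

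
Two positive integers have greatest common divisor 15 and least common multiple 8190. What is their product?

122850

For any two positive integers, gcd × lcm = product = 15 × 8190 = 122850.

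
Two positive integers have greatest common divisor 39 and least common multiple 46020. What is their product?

For any two positive integers, gcd × lcm = product = 39 × 46020 = 1794780.

1794780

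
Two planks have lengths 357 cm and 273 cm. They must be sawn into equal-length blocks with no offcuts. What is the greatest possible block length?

21 cm

The block length must divide every plank, so the greatest is gcd(357, 273).
357 = 3 × 7 × 17
273 = 3 × 7 × 13
gcd(357, 273) = 3 × 7 = 21.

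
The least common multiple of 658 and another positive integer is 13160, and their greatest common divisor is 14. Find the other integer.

280

gcd × lcm = product of the two integers, so the other integer is (14 × 13160) / 658 = 280.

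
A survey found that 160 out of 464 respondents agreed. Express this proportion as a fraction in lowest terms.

160 = 2^5 × 5
464 = 2^4 × 29
gcd(160, 464) = 2^4 = 16.
Divide numerator and denominator by 16: 160/464 = 10/29.

10/29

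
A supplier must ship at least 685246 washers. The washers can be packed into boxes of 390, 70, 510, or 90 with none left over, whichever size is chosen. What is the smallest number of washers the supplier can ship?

696150

The number of washers must be a common multiple of 390, 70, 510, and 90, so a multiple of their LCM.
390 = 2 × 3 × 5 × 13
70 = 2 × 5 × 7
510 = 2 × 3 × 5 × 17
90 = 2 × 3^2 × 5
LCM(390, 70, 510, 90) = 2 × 3^2 × 5 × 7 × 13 × 17 = 139230.
Smallest multiple of 139230 that is ≥ 685246: ⌈685246/139230⌉ × 139230 = 5 × 139230 = 696150.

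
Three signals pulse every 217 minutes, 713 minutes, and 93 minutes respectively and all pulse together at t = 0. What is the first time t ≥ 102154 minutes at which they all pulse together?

Joint pulses occur at multiples of LCM(217, 713, 93).
217 = 7 × 31
713 = 23 × 31
93 = 3 × 31
LCM(217, 713, 93) = 3 × 7 × 23 × 31 = 14973.
Smallest multiple of 14973 that is ≥ 102154: ⌈102154/14973⌉ × 14973 = 7 × 14973 = 104811.

104811 minutes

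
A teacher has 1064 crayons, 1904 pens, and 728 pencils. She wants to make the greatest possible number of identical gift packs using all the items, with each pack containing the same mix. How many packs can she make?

56 packs

The pack count must divide each quantity, so the greatest is gcd(1064, 1904, 728).
1064 = 2^3 × 7 × 19
1904 = 2^4 × 7 × 17
728 = 2^3 × 7 × 13
gcd(1064, 1904, 728) = 2^3 × 7 = 56.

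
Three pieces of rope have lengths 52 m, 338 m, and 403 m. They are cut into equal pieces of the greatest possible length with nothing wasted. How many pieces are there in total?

61

Piece length = gcd(52, 338, 403).
52 = 2^2 × 13
338 = 2 × 13^2
403 = 13 × 31
gcd(52, 338, 403) = 13.
Total pieces = 52/13 + 338/13 + 403/13 = 4 + 26 + 31 = 61.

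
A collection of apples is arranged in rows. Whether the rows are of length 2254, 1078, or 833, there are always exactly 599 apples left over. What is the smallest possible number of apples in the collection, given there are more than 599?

422097

N − 599 must be a common multiple of 2254, 1078, and 833.
2254 = 2 × 7^2 × 23
1078 = 2 × 7^2 × 11
833 = 7^2 × 17
LCM(2254, 1078, 833) = 2 × 7^2 × 11 × 17 × 23 = 421498.
Smallest N > 599 is LCM + 599 = 421498 + 599 = 422097.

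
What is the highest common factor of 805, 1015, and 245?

805 = 5 × 7 × 23
1015 = 5 × 7 × 29
245 = 5 × 7^2
gcd(805, 1015, 245) = 5 × 7 = 35.

35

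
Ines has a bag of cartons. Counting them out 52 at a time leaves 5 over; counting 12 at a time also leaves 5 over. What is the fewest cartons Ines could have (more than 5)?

161

N − 5 must be a common multiple of 52 and 12.
52 = 2^2 × 13
12 = 2^2 × 3
LCM(52, 12) = 2^2 × 3 × 13 = 156.
Smallest N > 5 is LCM + 5 = 156 + 5 = 161.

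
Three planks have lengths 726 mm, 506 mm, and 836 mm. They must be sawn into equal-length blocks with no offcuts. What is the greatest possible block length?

22 mm

This is the greatest common divisor of 726, 506, and 836.
726 = 2 × 3 × 11^2
506 = 2 × 11 × 23
836 = 2^2 × 11 × 19
gcd(726, 506, 836) = 2 × 11 = 22.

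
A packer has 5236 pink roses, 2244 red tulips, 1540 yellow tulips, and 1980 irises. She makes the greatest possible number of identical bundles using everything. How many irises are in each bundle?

Number of bundles = gcd(5236, 2244, 1540, 1980).
5236 = 2^2 × 7 × 11 × 17
2244 = 2^2 × 3 × 11 × 17
1540 = 2^2 × 5 × 7 × 11
1980 = 2^2 × 3^2 × 5 × 11
gcd(5236, 2244, 1540, 1980) = 2^2 × 11 = 44.
irises per bundle = 1980 / 44 = 45.

45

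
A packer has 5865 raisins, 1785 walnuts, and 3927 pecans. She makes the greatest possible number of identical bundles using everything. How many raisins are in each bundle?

115

Number of bundles = gcd(5865, 1785, 3927).
5865 = 3 × 5 × 17 × 23
1785 = 3 × 5 × 7 × 17
3927 = 3 × 7 × 11 × 17
gcd(5865, 1785, 3927) = 3 × 17 = 51.
raisins per bundle = 5865 / 51 = 115.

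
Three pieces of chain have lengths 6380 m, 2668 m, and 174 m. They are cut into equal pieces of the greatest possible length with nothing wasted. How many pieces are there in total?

Piece length = gcd(6380, 2668, 174).
6380 = 2^2 × 5 × 11 × 29
2668 = 2^2 × 23 × 29
174 = 2 × 3 × 29
gcd(6380, 2668, 174) = 2 × 29 = 58.
Total pieces = 6380/58 + 2668/58 + 174/58 = 110 + 46 + 3 = 159.

159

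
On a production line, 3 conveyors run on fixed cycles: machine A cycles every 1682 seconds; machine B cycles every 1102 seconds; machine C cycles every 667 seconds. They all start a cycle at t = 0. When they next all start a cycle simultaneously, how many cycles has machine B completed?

667 cycles

They are all back at their starting positions together after one LCM of the periods.
1682 = 2 × 29^2
1102 = 2 × 19 × 29
667 = 23 × 29
LCM(1682, 1102, 667) = 2 × 19 × 23 × 29^2 = 735034.
Cycles for period 1102: 735034 / 1102 = 667.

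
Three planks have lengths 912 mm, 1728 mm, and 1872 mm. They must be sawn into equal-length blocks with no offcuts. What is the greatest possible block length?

This is the greatest common divisor of 912, 1728, and 1872.
912 = 2^4 × 3 × 19
1728 = 2^6 × 3^3
1872 = 2^4 × 3^2 × 13
gcd(912, 1728, 1872) = 2^4 × 3 = 48.

48 mm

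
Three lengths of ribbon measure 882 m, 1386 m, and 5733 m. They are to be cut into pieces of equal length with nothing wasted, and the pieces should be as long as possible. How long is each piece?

63 m

The greatest length dividing all of 882, 1386, and 5733 is their gcd.
882 = 2 × 3^2 × 7^2
1386 = 2 × 3^2 × 7 × 11
5733 = 3^2 × 7^2 × 13
gcd(882, 1386, 5733) = 3^2 × 7 = 63.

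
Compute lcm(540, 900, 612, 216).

91800

540 = 2^2 × 3^3 × 5
900 = 2^2 × 3^2 × 5^2
612 = 2^2 × 3^2 × 17
216 = 2^3 × 3^3
LCM(540, 900, 612, 216) = 2^3 × 3^3 × 5^2 × 17 = 91800.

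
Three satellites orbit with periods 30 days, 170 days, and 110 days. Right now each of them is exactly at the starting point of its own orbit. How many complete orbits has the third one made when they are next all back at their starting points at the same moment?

They are all back at their starting positions together after one LCM of the periods.
30 = 2 × 3 × 5
170 = 2 × 5 × 17
110 = 2 × 5 × 11
LCM(30, 170, 110) = 2 × 3 × 5 × 11 × 17 = 5610.
Orbits for period 110: 5610 / 110 = 51.

51 orbits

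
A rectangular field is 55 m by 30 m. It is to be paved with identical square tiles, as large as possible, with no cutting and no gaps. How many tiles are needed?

66

Tile side = gcd(55, 30).
55 = 5 × 11
30 = 2 × 3 × 5
gcd(55, 30) = 5.
Tiles: (55/5) × (30/5) = 11 × 6 = 66.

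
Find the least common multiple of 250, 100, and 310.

250 = 2 × 5^3
100 = 2^2 × 5^2
310 = 2 × 5 × 31
LCM(250, 100, 310) = 2^2 × 5^3 × 31 = 15500.

15500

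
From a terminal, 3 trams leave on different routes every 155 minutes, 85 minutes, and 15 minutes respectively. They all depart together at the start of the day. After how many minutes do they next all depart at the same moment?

The first simultaneous occurrence is after LCM of the individual periods.
155 = 5 × 31
85 = 5 × 17
15 = 3 × 5
LCM(155, 85, 15) = 3 × 5 × 17 × 31 = 7905.

7905 minutes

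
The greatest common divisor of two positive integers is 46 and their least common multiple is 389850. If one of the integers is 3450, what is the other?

5198

For two integers, gcd × lcm = product, so the other is (46 × 389850) / 3450 = 17933100 / 3450 = 5198.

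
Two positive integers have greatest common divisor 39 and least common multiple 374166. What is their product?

For any two positive integers, gcd × lcm = product = 39 × 374166 = 14592474.

14592474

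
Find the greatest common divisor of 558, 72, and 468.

558 = 2 × 3^2 × 31
72 = 2^3 × 3^2
468 = 2^2 × 3^2 × 13
gcd(558, 72, 468) = 2 × 3^2 = 18.

18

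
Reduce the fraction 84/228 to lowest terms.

7/19

84 = 2^2 × 3 × 7
228 = 2^2 × 3 × 19
gcd(84, 228) = 2^2 × 3 = 12.
Divide numerator and denominator by 12: 84/228 = 7/19.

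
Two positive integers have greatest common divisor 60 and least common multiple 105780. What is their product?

6346800

For any two positive integers, gcd × lcm = product = 60 × 105780 = 6346800.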